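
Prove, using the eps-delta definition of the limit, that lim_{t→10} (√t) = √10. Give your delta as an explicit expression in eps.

delta = min(10, √10·eps)

Fix eps > 0. We want delta > 0 such that 0 < |t − 10| < delta implies |√t − √10| < eps.
Rationalise: √t − √10 = (t − 10)/(√t + √10), so |√t − √10| = |t − 10|/(√t + √10).
Restrict delta ≤ 10 so that |t − 10| < 10 forces t > 0, and then √t + √10 > √10.
Hence |√t − √10| < |t − 10|/√10, which is < eps once |t − 10| < √10·eps.
Take delta = min(10, √10·eps). If 0 < |t − 10| < delta then t > 0 and |√t − √10| < |t − 10|/√10 < eps.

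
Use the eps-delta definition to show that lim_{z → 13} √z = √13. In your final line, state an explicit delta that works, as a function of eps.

Let eps > 0. We want delta > 0 such that 0 < |z − 13| < delta implies |√z − √13| < eps.
Multiplying by the conjugate, |√z − √13| = |z − 13|/(√z + √13).
Restrict delta ≤ 13 so that |z − 13| < 13 forces z > 0, and then √z + √13 > √13.
Hence |√z − √13| < |z − 13|/√13, which is < eps once |z − 13| < √13·eps.
Take delta = min(13, √13·eps). If 0 < |z − 13| < delta then z > 0 and |√z − √13| < |z − 13|/√13 < eps.

delta = min(13, √13·eps)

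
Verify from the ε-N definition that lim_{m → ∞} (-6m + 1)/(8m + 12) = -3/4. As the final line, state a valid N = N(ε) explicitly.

N = (5/4)/ε

Fix ε > 0. For m ≥ 1, |(-6m + 1)/(8m + 12) + 3/4| = |80|/(8(8m + 12)) = 80/(8(8m + 12)).
Since 8m + 12 ≥ 8m for m ≥ 1, this is ≤ 80/(8·8m) = (5/4)/m.
So |(-6m + 1)/(8m + 12) + 3/4| < ε whenever m > (5/4)/ε.
Take N = (5/4)/ε. If m > N then |(-6m + 1)/(8m + 12) + 3/4| ≤ (5/4)/m < ε.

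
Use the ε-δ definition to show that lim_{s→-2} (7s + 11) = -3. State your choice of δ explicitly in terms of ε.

δ = ε/7

Let ε > 0 be given. We need δ > 0 so that 0 < |s + 2| < δ implies |(7s + 11) + 3| < ε.
Since (7s + 11) + 3 = 7(s + 2), we have |(7s + 11) + 3| = 7|s + 2|.
Thus it suffices that |s + 2| < ε/7.
Choosing δ = ε/7 gives |(7s + 11) + 3| = 7|s + 2| < ε whenever |s + 2| < δ.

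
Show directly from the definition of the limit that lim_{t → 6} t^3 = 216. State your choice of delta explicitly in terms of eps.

Suppose eps > 0. We seek delta > 0 with 0 < |t − 6| < delta ⇒ |t^3 − 216| < eps.
Factor: t^3 − 216 = (t − 6)(t^2 + 6t + 36), so |t^3 − 216| = |t − 6|·|t^2 + 6t + 36|.
Impose delta ≤ 1 so that |t| < 7; then |t^2 + 6t + 36| ≤ 127.
Hence |t^3 − 216| ≤ 127|t − 6|, which is < eps once |t − 6| < eps/127.
Take delta = min(1, eps/127). If 0 < |t − 6| < delta then both bounds hold and |t^3 − 216| ≤ 127|t − 6| < 127·(eps/127) = eps.

delta = min(1, eps/127)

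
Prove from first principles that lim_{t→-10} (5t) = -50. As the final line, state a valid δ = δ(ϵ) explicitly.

δ = ϵ/5

Suppose ϵ > 0. We need δ > 0 so that 0 < |t + 10| < δ implies |(5t) + 50| < ϵ.
|(5t) + 50| = |5t + 50| = 5|t + 10|.
Thus it suffices that |t + 10| < ϵ/5.
Take δ = ϵ/5. If 0 < |t + 10| < δ then |(5t) + 50| = 5|t + 10| < 5·(ϵ/5) = ϵ.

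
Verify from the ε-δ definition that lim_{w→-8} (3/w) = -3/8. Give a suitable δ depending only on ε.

Let ε > 0. We seek δ > 0 such that 0 < |w + 8| < δ implies |3/w + 3/8| < ε.
|3/w + 3/8| = 3·|-8 − w|/(8·|w|) = 3|w + 8|/(8|w|).
Restrict δ ≤ 4. Then |w + 8| < 4 gives |w| > 4, so 8|w| > 32.
Then |3/w + 3/8| < 3|w + 8|/32, which is < ε when |w + 8| < (32/3)ε.
Take δ = min(4, (32/3)ε). Then 0 < |w + 8| < δ gives both |w + 8| < 4 and |w + 8| < (32/3)ε, so |3/w + 3/8| < ε.

δ = min(4, (32/3)ε)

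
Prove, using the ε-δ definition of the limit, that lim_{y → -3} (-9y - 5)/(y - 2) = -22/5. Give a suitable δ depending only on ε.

Suppose ε > 0. We want δ > 0 with 0 < |y + 3| < δ ⇒ |(-9y - 5)/(y - 2) + 22/5| < ε.
Combining over a common denominator, (-9y - 5)/(y - 2) + 22/5 = [(-9y - 5)·(-5) − 22·(y - 2)] / [(-5)·(y - 2)] = 23(y + 3) / ((-5)(y - 2)).
So |(-9y - 5)/(y - 2) + 22/5| = 23|y + 3| / (5·|y − 2|).
Restrict δ ≤ 5/2. Then |y + 3| < 5/2 gives |y − 2| = |(y + 3) + (-5)| ≥ 5 − 5/2 = 5/2.
Hence |(-9y - 5)/(y - 2) + 22/5| < 23|y + 3|/(5·(5/2)) = (46/25)|y + 3|, which is < ε once |y + 3| < (25/46)ε.
Take δ = min(5/2, (25/46)ε). Then 0 < |y + 3| < δ forces both bounds, so |(-9y - 5)/(y - 2) + 22/5| < ε.

δ = min(5/2, (25/46)ε)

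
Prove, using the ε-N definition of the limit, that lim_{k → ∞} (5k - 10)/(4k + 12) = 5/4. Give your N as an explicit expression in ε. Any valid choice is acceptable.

Suppose ε > 0. For k ≥ 1, |(5k - 10)/(4k + 12) − (5/4)| = |-100|/(4(4k + 12)) = 100/(4(4k + 12)).
Since 4k + 12 ≥ 4k for k ≥ 1, this is ≤ 100/(4·4k) = (25/4)/k.
So |(5k - 10)/(4k + 12) − (5/4)| < ε whenever k > (25/4)/ε.
Take N = (25/4)/ε. If k > N then |(5k - 10)/(4k + 12) − (5/4)| ≤ (25/4)/k < ε.

N = (25/4)/ε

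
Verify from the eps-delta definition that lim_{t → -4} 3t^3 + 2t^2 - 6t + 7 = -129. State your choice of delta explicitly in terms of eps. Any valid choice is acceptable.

delta = min(1, eps/159)

Let eps > 0 be given. We want delta > 0 such that 0 < |t + 4| < delta implies |(3t^3 + 2t^2 - 6t + 7) + 129| < eps.
(3t^3 + 2t^2 - 6t + 7) + 129 = 3t^3 + 2t^2 - 6t + 136 = (t + 4)(3t^2 - 10t + 34).
So |(3t^3 + 2t^2 - 6t + 7) + 129| = |t + 4|·|3t^2 - 10t + 34|.
Require delta ≤ 1. Then |t + 4| < 1 gives |t| < 5, and by the triangle inequality |3t^2 - 10t + 34| ≤ 3·5^2 + 10·5 + 34 = 159.
Hence |(3t^3 + 2t^2 - 6t + 7) + 129| ≤ 159|t + 4| < eps provided |t + 4| < eps/159.
Take delta = min(1, eps/159). Then 0 < |t + 4| < delta gives both |t + 4| < 1 and |t + 4| < eps/159, so |(3t^3 + 2t^2 - 6t + 7) + 129| < eps.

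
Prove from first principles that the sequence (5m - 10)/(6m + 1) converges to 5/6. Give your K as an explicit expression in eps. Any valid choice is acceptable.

K = (65/36)/eps

Fix eps > 0. For m ≥ 1, |(5m - 10)/(6m + 1) − (5/6)| = |-65|/(6(6m + 1)) = 65/(6(6m + 1)).
Since 6m + 1 ≥ 6m for m ≥ 1, this is ≤ 65/(6·6m) = (65/36)/m.
So |(5m - 10)/(6m + 1) − (5/6)| < eps whenever m > (65/36)/eps.
Take K = (65/36)/eps. If m > K then |(5m - 10)/(6m + 1) − (5/6)| ≤ (65/36)/m < eps.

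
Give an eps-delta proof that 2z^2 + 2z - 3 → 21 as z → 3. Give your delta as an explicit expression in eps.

delta = min(1, eps/16)

Let eps > 0. We want delta > 0 such that 0 < |z − 3| < delta implies |(2z^2 + 2z - 3) − 21| < eps.
(2z^2 + 2z - 3) − 21 = 2z^2 + 2z - 24 = (z − 3)(2z + 8).
So |(2z^2 + 2z - 3) − 21| = |z − 3|·|2z + 8|.
Require delta ≤ 1. Then |z − 3| < 1 gives |z| < 4, and by the triangle inequality |2z + 8| ≤ 2·4 + 8 = 16.
Hence |(2z^2 + 2z - 3) − 21| ≤ 16|z − 3| < eps provided |z − 3| < eps/16.
Choosing delta = min(1, eps/16) ensures both conditions, hence |(2z^2 + 2z - 3) − 21| < eps.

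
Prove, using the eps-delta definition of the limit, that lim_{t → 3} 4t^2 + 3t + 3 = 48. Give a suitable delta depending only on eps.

Suppose eps > 0. We want delta > 0 such that 0 < |t − 3| < delta implies |(4t^2 + 3t + 3) − 48| < eps.
(4t^2 + 3t + 3) − 48 = 4t^2 + 3t - 45 = (t − 3)(4t + 15).
So |(4t^2 + 3t + 3) − 48| = |t − 3|·|4t + 15|.
Require delta ≤ 2. Then |t − 3| < 2 gives |t| < 5, and by the triangle inequality |4t + 15| ≤ 4·5 + 15 = 35.
Hence |(4t^2 + 3t + 3) − 48| ≤ 35|t − 3| < eps provided |t − 3| < eps/35.
Choosing delta = min(2, eps/35) ensures both conditions, hence |(4t^2 + 3t + 3) − 48| < eps.

delta = min(2, eps/35)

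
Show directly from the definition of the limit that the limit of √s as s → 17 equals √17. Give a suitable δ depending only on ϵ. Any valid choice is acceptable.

Fix ϵ > 0. We want δ > 0 such that 0 < |s − 17| < δ implies |√s − √17| < ϵ.
Rationalise: √s − √17 = (s − 17)/(√s + √17), so |√s − √17| = |s − 17|/(√s + √17).
Restrict δ ≤ 17 so that |s − 17| < 17 forces s > 0, and then √s + √17 > √17.
Hence |√s − √17| < |s − 17|/√17, which is < ϵ once |s − 17| < √17·ϵ.
Take δ = min(17, √17·ϵ). If 0 < |s − 17| < δ then s > 0 and |√s − √17| < |s − 17|/√17 < ϵ.

δ = min(17, √17·ϵ)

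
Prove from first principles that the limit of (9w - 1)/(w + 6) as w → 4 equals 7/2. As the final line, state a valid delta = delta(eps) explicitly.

Suppose eps > 0. We want delta > 0 with 0 < |w − 4| < delta ⇒ |(9w - 1)/(w + 6) − (7/2)| < eps.
Combining over a common denominator, (9w - 1)/(w + 6) − (7/2) = [(9w - 1)·10 − 35·(w + 6)] / [10·(w + 6)] = 55(w − 4) / (10(w + 6)).
So |(9w - 1)/(w + 6) − (7/2)| = 55|w − 4| / (10·|w + 6|).
Restrict delta ≤ 5. Then |w − 4| < 5 gives |w + 6| = |(w − 4) + 10| ≥ 10 − 5 = 5.
Hence |(9w - 1)/(w + 6) − (7/2)| < 55|w − 4|/(10·5) = (11/10)|w − 4|, which is < eps once |w − 4| < (10/11)eps.
Take delta = min(5, (10/11)eps). Then 0 < |w − 4| < delta forces both bounds, so |(9w - 1)/(w + 6) − (7/2)| < eps.

delta = min(5, (10/11)eps)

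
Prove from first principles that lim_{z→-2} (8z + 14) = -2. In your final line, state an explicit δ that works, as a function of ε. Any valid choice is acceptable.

δ = ε/8

Suppose ε > 0. We need δ > 0 so that 0 < |z + 2| < δ implies |(8z + 14) + 2| < ε.
Since (8z + 14) + 2 = 8(z + 2), we have |(8z + 14) + 2| = 8|z + 2|.
Thus it suffices that |z + 2| < ε/8.
Choosing δ = ε/8 gives |(8z + 14) + 2| = 8|z + 2| < ε whenever |z + 2| < δ.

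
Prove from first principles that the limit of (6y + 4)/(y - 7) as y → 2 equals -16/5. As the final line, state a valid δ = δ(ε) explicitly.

δ = min(5/2, (25/92)ε)

Fix ε > 0. We want δ > 0 with 0 < |y − 2| < δ ⇒ |(6y + 4)/(y - 7) + 16/5| < ε.
Combining over a common denominator, (6y + 4)/(y - 7) + 16/5 = [(6y + 4)·(-5) − 16·(y - 7)] / [(-5)·(y - 7)] = -46(y − 2) / ((-5)(y - 7)).
So |(6y + 4)/(y - 7) + 16/5| = 46|y − 2| / (5·|y − 7|).
Restrict δ ≤ 5/2. Then |y − 2| < 5/2 gives |y − 7| = |(y − 2) + (-5)| ≥ 5 − 5/2 = 5/2.
Hence |(6y + 4)/(y - 7) + 16/5| < 46|y − 2|/(5·(5/2)) = (92/25)|y − 2|, which is < ε once |y − 2| < (25/92)ε.
Take δ = min(5/2, (25/92)ε). Then 0 < |y − 2| < δ forces both bounds, so |(6y + 4)/(y - 7) + 16/5| < ε.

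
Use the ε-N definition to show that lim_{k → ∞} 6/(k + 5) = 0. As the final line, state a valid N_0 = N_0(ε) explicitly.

Fix ε > 0. For k ≥ 1, |6/(k + 5) − 0| = 6/(k + 5) ≤ 6/k.
We need 6/k < ε, i.e. k > 6/ε.
Take N_0 = 6/ε. If k > N_0 then |6/(k + 5)| ≤ 6/k < ε.

N_0 = 6/ε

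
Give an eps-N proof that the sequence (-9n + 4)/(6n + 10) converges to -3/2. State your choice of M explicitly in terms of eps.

M = (19/6)/eps

Let eps > 0 be given. For n ≥ 1, |(-9n + 4)/(6n + 10) + 3/2| = |114|/(6(6n + 10)) = 114/(6(6n + 10)).
Since 6n + 10 ≥ 6n for n ≥ 1, this is ≤ 114/(6·6n) = (19/6)/n.
So |(-9n + 4)/(6n + 10) + 3/2| < eps whenever n > (19/6)/eps.
Take M = (19/6)/eps. If n > M then |(-9n + 4)/(6n + 10) + 3/2| ≤ (19/6)/n < eps.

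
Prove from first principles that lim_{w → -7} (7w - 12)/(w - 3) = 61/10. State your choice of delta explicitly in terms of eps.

delta = min(5, (50/9)eps)

Let eps > 0 be given. We want delta > 0 with 0 < |w + 7| < delta ⇒ |(7w - 12)/(w - 3) − (61/10)| < eps.
Combining over a common denominator, (7w - 12)/(w - 3) − (61/10) = [(7w - 12)·(-10) − (-61)·(w - 3)] / [(-10)·(w - 3)] = -9(w + 7) / ((-10)(w - 3)).
So |(7w - 12)/(w - 3) − (61/10)| = 9|w + 7| / (10·|w − 3|).
Restrict delta ≤ 5. Then |w + 7| < 5 gives |w − 3| = |(w + 7) + (-10)| ≥ 10 − 5 = 5.
Hence |(7w - 12)/(w - 3) − (61/10)| < 9|w + 7|/(10·5) = (9/50)|w + 7|, which is < eps once |w + 7| < (50/9)eps.
Take delta = min(5, (50/9)eps). Then 0 < |w + 7| < delta forces both bounds, so |(7w - 12)/(w - 3) − (61/10)| < eps.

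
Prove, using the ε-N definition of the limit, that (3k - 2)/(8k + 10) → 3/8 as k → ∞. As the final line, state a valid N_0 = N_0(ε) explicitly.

N_0 = (23/32)/ε

Let ε > 0. For k ≥ 1, |(3k - 2)/(8k + 10) − (3/8)| = |-46|/(8(8k + 10)) = 46/(8(8k + 10)).
Since 8k + 10 ≥ 8k for k ≥ 1, this is ≤ 46/(8·8k) = (23/32)/k.
So |(3k - 2)/(8k + 10) − (3/8)| < ε whenever k > (23/32)/ε.
Take N_0 = (23/32)/ε. If k > N_0 then |(3k - 2)/(8k + 10) − (3/8)| ≤ (23/32)/k < ε.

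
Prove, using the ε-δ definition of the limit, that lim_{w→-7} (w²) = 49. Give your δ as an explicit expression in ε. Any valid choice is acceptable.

Fix ε > 0. We seek δ > 0 with 0 < |w + 7| < δ ⇒ |w² − 49| < ε.
Factor: w² − 49 = (w + 7)(w - 7), so |w² − 49| = |w + 7|·|w - 7|.
Restrict δ ≤ 1. Then |w + 7| < 1 gives |w| < 8, so by the triangle inequality |w - 7| ≤ 8 + 7 = 15.
Hence |w² − 49| ≤ 15|w + 7|, which is < ε once |w + 7| < ε/15.
Take δ = min(1, ε/15). If 0 < |w + 7| < δ then both bounds hold and |w² − 49| ≤ 15|w + 7| < 15·(ε/15) = ε.

δ = min(1, ε/15)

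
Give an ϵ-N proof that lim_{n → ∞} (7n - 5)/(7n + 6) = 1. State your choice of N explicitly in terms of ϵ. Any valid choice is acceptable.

Fix ϵ > 0. For n ≥ 1, |(7n - 5)/(7n + 6) − 1| = |-77|/(7(7n + 6)) = 77/(7(7n + 6)).
Since 7n + 6 ≥ 7n for n ≥ 1, this is ≤ 77/(7·7n) = (11/7)/n.
So |(7n - 5)/(7n + 6) − 1| < ϵ whenever n > (11/7)/ϵ.
Take N = (11/7)/ϵ. If n > N then |(7n - 5)/(7n + 6) − 1| ≤ (11/7)/n < ϵ.

N = (11/7)/ϵ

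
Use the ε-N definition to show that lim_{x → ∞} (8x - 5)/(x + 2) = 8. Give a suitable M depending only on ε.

Suppose ε > 0. We seek M > 0 such that x > M implies |(8x - 5)/(x + 2) − 8| < ε.
(8x - 5)/(x + 2) − 8 = ((8x - 5) − 8(x + 2)) / ((x + 2)) = -21/((x + 2)).
For x > 0 we have x + 2 > x, so |(8x - 5)/(x + 2) − 8| = 21/((x + 2)) < 21/(x) = 21/x.
Thus |(8x - 5)/(x + 2) − 8| < ε whenever x > 21/ε.
Take M = 21/ε. If x > M then |(8x - 5)/(x + 2) − 8| < 21/x < ε.

M = 21/ε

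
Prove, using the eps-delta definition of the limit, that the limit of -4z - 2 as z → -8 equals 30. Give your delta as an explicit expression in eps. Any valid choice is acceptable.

Let eps > 0 be given. We need delta > 0 so that 0 < |z + 8| < delta implies |(-4z - 2) − 30| < eps.
Since (-4z - 2) − 30 = -4(z + 8), we have |(-4z - 2) − 30| = 4|z + 8|.
So 4|z + 8| < eps exactly when |z + 8| < eps/4.
Choosing delta = eps/4 gives |(-4z - 2) − 30| = 4|z + 8| < eps whenever |z + 8| < delta.

delta = eps/4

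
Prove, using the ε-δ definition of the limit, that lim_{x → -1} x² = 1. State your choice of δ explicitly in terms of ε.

Let ε > 0 be given. We seek δ > 0 with 0 < |x + 1| < δ ⇒ |x² − 1| < ε.
Factor: x² − 1 = (x + 1)(x - 1), so |x² − 1| = |x + 1|·|x - 1|.
Restrict δ ≤ 2. Then |x + 1| < 2 gives |x| < 3, so by the triangle inequality |x - 1| ≤ 3 + 1 = 4.
Hence |x² − 1| ≤ 4|x + 1|, which is < ε once |x + 1| < ε/4.
Take δ = min(2, ε/4). If 0 < |x + 1| < δ then both bounds hold and |x² − 1| ≤ 4|x + 1| < 4·(ε/4) = ε.

δ = min(2, ε/4)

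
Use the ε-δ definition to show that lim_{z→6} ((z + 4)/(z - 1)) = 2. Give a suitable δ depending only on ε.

Let ε > 0. We want δ > 0 with 0 < |z − 6| < δ ⇒ |(z + 4)/(z - 1) − 2| < ε.
Combining over a common denominator, (z + 4)/(z - 1) − 2 = [(z + 4)·5 − 10·(z - 1)] / [5·(z - 1)] = -5(z − 6) / (5(z - 1)).
So |(z + 4)/(z - 1) − 2| = 5|z − 6| / (5·|z − 1|).
Restrict δ ≤ 5/2. Then |z − 6| < 5/2 gives |z − 1| = |(z − 6) + 5| ≥ 5 − 5/2 = 5/2.
Hence |(z + 4)/(z - 1) − 2| < 5|z − 6|/(5·(5/2)) = (2/5)|z − 6|, which is < ε once |z − 6| < (5/2)ε.
Take δ = min(5/2, (5/2)ε). Then 0 < |z − 6| < δ forces both bounds, so |(z + 4)/(z - 1) − 2| < ε.

δ = min(5/2, (5/2)ε)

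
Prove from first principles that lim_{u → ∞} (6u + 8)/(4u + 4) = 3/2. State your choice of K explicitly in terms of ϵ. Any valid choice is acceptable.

K = (1/2)/ϵ

Suppose ϵ > 0. We seek K > 0 such that u > K implies |(6u + 8)/(4u + 4) − (3/2)| < ϵ.
(6u + 8)/(4u + 4) − (3/2) = (4(6u + 8) − 6(4u + 4)) / (4(4u + 4)) = 8/(4(4u + 4)).
For u > 0 we have 4u + 4 > 4u, so |(6u + 8)/(4u + 4) − (3/2)| = 8/(4(4u + 4)) < 8/(4·4u) = (1/2)/u.
Thus |(6u + 8)/(4u + 4) − (3/2)| < ϵ whenever u > (1/2)/ϵ.
Take K = (1/2)/ϵ. If u > K then |(6u + 8)/(4u + 4) − (3/2)| < (1/2)/u < ϵ.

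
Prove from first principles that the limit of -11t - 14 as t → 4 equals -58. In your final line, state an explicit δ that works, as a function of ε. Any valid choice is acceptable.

Let ε > 0 be given. We need δ > 0 so that 0 < |t − 4| < δ implies |(-11t - 14) + 58| < ε.
Since (-11t - 14) + 58 = -11(t − 4), we have |(-11t - 14) + 58| = 11|t − 4|.
So 11|t − 4| < ε exactly when |t − 4| < ε/11.
Choosing δ = ε/11 gives |(-11t - 14) + 58| = 11|t − 4| < ε whenever |t − 4| < δ.

δ = ε/11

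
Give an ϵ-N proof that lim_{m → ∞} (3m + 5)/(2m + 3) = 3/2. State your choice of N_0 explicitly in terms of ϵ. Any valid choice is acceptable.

N_0 = (1/4)/ϵ

Let ϵ > 0. For m ≥ 1, |(3m + 5)/(2m + 3) − (3/2)| = |1|/(2(2m + 3)) = 1/(2(2m + 3)).
Since 2m + 3 ≥ 2m for m ≥ 1, this is ≤ 1/(2·2m) = (1/4)/m.
So |(3m + 5)/(2m + 3) − (3/2)| < ϵ whenever m > (1/4)/ϵ.
Take N_0 = (1/4)/ϵ. If m > N_0 then |(3m + 5)/(2m + 3) − (3/2)| ≤ (1/4)/m < ϵ.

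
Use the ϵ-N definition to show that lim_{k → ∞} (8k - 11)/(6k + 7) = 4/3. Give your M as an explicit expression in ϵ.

Let ϵ > 0. For k ≥ 1, |(8k - 11)/(6k + 7) − (4/3)| = |-122|/(6(6k + 7)) = 122/(6(6k + 7)).
Since 6k + 7 ≥ 6k for k ≥ 1, this is ≤ 122/(6·6k) = (61/18)/k.
So |(8k - 11)/(6k + 7) − (4/3)| < ϵ whenever k > (61/18)/ϵ.
Take M = (61/18)/ϵ. If k > M then |(8k - 11)/(6k + 7) − (4/3)| ≤ (61/18)/k < ϵ.

M = (61/18)/ϵ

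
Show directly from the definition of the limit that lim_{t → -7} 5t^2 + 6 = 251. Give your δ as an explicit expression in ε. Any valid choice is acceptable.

δ = min(1, ε/75)

Let ε > 0 be given. We want δ > 0 such that 0 < |t + 7| < δ implies |(5t^2 + 6) − 251| < ε.
(5t^2 + 6) − 251 = 5t^2 - 245 = (t + 7)(5t - 35).
So |(5t^2 + 6) − 251| = |t + 7|·|5t - 35|.
Require δ ≤ 1. Then |t + 7| < 1 gives |t| < 8, and by the triangle inequality |5t - 35| ≤ 5·8 + 35 = 75.
Hence |(5t^2 + 6) − 251| ≤ 75|t + 7| < ε provided |t + 7| < ε/75.
Take δ = min(1, ε/75). Then 0 < |t + 7| < δ gives both |t + 7| < 1 and |t + 7| < ε/75, so |(5t^2 + 6) − 251| < ε.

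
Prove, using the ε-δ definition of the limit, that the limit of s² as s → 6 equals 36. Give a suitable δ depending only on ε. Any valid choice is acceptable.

δ = min(2, ε/14)

Suppose ε > 0. We seek δ > 0 with 0 < |s − 6| < δ ⇒ |s² − 36| < ε.
Factor: s² − 36 = (s − 6)(s + 6), so |s² − 36| = |s − 6|·|s + 6|.
Restrict δ ≤ 2. Then |s − 6| < 2 gives |s| < 8, so by the triangle inequality |s + 6| ≤ 8 + 6 = 14.
Hence |s² − 36| ≤ 14|s − 6|, which is < ε once |s − 6| < ε/14.
Take δ = min(2, ε/14). If 0 < |s − 6| < δ then both bounds hold and |s² − 36| ≤ 14|s − 6| < 14·(ε/14) = ε.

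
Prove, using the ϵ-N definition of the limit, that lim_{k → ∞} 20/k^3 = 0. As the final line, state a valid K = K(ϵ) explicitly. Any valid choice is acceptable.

Fix ϵ > 0. For k ≥ 1, |20/k^3 − 0| = 20/k^3.
20/k^3 < ϵ ⇔ k^3 > 20/ϵ ⇔ k > (20/ϵ)^{1/3}.
Take K = (20/ϵ)^{1/3}. Then k > K implies 20/k^3 < ϵ.

K = (20/ϵ)^{1/3}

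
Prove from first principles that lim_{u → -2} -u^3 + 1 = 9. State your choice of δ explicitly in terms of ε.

δ = min(1, ε/19)

Let ε > 0. We want δ > 0 such that 0 < |u + 2| < δ implies |(-u^3 + 1) − 9| < ε.
(-u^3 + 1) − 9 = -u^3 - 8 = (u + 2)(-u^2 + 2u - 4).
So |(-u^3 + 1) − 9| = |u + 2|·|-u^2 + 2u - 4|.
Assume first that |u + 2| < 1, so |u| < 3. Then |-u^2 + 2u - 4| ≤ 3^2 + 2·3 + 4 = 19.
Hence |(-u^3 + 1) − 9| ≤ 19|u + 2| < ε provided |u + 2| < ε/19.
Choosing δ = min(1, ε/19) ensures both conditions, hence |(-u^3 + 1) − 9| < ε.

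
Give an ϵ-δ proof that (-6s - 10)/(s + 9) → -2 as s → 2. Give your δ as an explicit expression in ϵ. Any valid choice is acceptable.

Let ϵ > 0. We want δ > 0 with 0 < |s − 2| < δ ⇒ |(-6s - 10)/(s + 9) + 2| < ϵ.
Combining over a common denominator, (-6s - 10)/(s + 9) + 2 = [(-6s - 10)·11 − (-22)·(s + 9)] / [11·(s + 9)] = -44(s − 2) / (11(s + 9)).
So |(-6s - 10)/(s + 9) + 2| = 44|s − 2| / (11·|s + 9|).
Require δ ≤ 11/2, so |s + 9| ≥ |11| − |s − 2| > 11 − 11/2 = 11/2.
Hence |(-6s - 10)/(s + 9) + 2| < 44|s − 2|/(11·(11/2)) = (8/11)|s − 2|, which is < ϵ once |s − 2| < (11/8)ϵ.
Take δ = min(11/2, (11/8)ϵ). Then 0 < |s − 2| < δ forces both bounds, so |(-6s - 10)/(s + 9) + 2| < ϵ.

δ = min(11/2, (11/8)ϵ)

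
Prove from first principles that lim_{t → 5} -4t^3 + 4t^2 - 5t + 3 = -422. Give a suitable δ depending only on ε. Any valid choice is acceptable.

δ = min(1, ε/325)

Suppose ε > 0. We want δ > 0 such that 0 < |t − 5| < δ implies |(-4t^3 + 4t^2 - 5t + 3) + 422| < ε.
(-4t^3 + 4t^2 - 5t + 3) + 422 = -4t^3 + 4t^2 - 5t + 425 = (t − 5)(-4t^2 - 16t - 85).
So |(-4t^3 + 4t^2 - 5t + 3) + 422| = |t − 5|·|-4t^2 - 16t - 85|.
Assume first that |t − 5| < 1, so |t| < 6. Then |-4t^2 - 16t - 85| ≤ 4·6^2 + 16·6 + 85 = 325.
Hence |(-4t^3 + 4t^2 - 5t + 3) + 422| ≤ 325|t − 5| < ε provided |t − 5| < ε/325.
Choosing δ = min(1, ε/325) ensures both conditions, hence |(-4t^3 + 4t^2 - 5t + 3) + 422| < ε.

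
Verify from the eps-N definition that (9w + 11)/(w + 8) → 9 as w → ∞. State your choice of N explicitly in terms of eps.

N = 61/eps

Let eps > 0 be given. We seek N > 0 such that w > N implies |(9w + 11)/(w + 8) − 9| < eps.
(9w + 11)/(w + 8) − 9 = ((9w + 11) − 9(w + 8)) / ((w + 8)) = -61/((w + 8)).
For w > 0 we have w + 8 > w, so |(9w + 11)/(w + 8) − 9| = 61/((w + 8)) < 61/(w) = 61/w.
Thus |(9w + 11)/(w + 8) − 9| < eps whenever w > 61/eps.
Take N = 61/eps. If w > N then |(9w + 11)/(w + 8) − 9| < 61/w < eps.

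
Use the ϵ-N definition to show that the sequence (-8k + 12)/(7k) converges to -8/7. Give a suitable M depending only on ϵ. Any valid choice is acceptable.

Fix ϵ > 0. For k ≥ 1, |(-8k + 12)/(7k) + 8/7| = |84|/(7(7k)) = 84/(7(7k)).
Since 7k ≥ 7k for k ≥ 1, this is ≤ 84/(7·7k) = (12/7)/k.
So |(-8k + 12)/(7k) + 8/7| < ϵ whenever k > (12/7)/ϵ.
Take M = (12/7)/ϵ. If k > M then |(-8k + 12)/(7k) + 8/7| ≤ (12/7)/k < ϵ.

M = (12/7)/ϵ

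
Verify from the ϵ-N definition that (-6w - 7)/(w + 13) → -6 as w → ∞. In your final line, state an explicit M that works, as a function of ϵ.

M = 71/ϵ

Suppose ϵ > 0. We seek M > 0 such that w > M implies |(-6w - 7)/(w + 13) + 6| < ϵ.
(-6w - 7)/(w + 13) + 6 = ((-6w - 7) − (-6)(w + 13)) / ((w + 13)) = 71/((w + 13)).
For w > 0 we have w + 13 > w, so |(-6w - 7)/(w + 13) + 6| = 71/((w + 13)) < 71/(w) = 71/w.
Thus |(-6w - 7)/(w + 13) + 6| < ϵ whenever w > 71/ϵ.
Take M = 71/ϵ. If w > M then |(-6w - 7)/(w + 13) + 6| < 71/w < ϵ.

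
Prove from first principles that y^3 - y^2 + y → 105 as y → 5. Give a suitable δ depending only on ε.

Let ε > 0 be given. We want δ > 0 such that 0 < |y − 5| < δ implies |(y^3 - y^2 + y) − 105| < ε.
(y^3 - y^2 + y) − 105 = y^3 - y^2 + y - 105 = (y − 5)(y^2 + 4y + 21).
So |(y^3 - y^2 + y) − 105| = |y − 5|·|y^2 + 4y + 21|.
Assume first that |y − 5| < 2, so |y| < 7. Then |y^2 + 4y + 21| ≤ 7^2 + 4·7 + 21 = 98.
Hence |(y^3 - y^2 + y) − 105| ≤ 98|y − 5| < ε provided |y − 5| < ε/98.
Choosing δ = min(2, ε/98) ensures both conditions, hence |(y^3 - y^2 + y) − 105| < ε.

δ = min(2, ε/98)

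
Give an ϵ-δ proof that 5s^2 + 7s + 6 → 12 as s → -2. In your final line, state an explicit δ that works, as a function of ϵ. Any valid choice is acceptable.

Let ϵ > 0. We want δ > 0 such that 0 < |s + 2| < δ implies |(5s^2 + 7s + 6) − 12| < ϵ.
(5s^2 + 7s + 6) − 12 = 5s^2 + 7s - 6 = (s + 2)(5s - 3).
So |(5s^2 + 7s + 6) − 12| = |s + 2|·|5s - 3|.
Assume first that |s + 2| < 1, so |s| < 3. Then |5s - 3| ≤ 5·3 + 3 = 18.
Hence |(5s^2 + 7s + 6) − 12| ≤ 18|s + 2| < ϵ provided |s + 2| < ϵ/18.
Take δ = min(1, ϵ/18). Then 0 < |s + 2| < δ gives both |s + 2| < 1 and |s + 2| < ϵ/18, so |(5s^2 + 7s + 6) − 12| < ϵ.

δ = min(1, ϵ/18)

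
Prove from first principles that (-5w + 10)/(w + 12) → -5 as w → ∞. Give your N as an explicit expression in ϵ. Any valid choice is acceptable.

Fix ϵ > 0. We seek N > 0 such that w > N implies |(-5w + 10)/(w + 12) + 5| < ϵ.
(-5w + 10)/(w + 12) + 5 = ((-5w + 10) − (-5)(w + 12)) / ((w + 12)) = 70/((w + 12)).
For w > 0 we have w + 12 > w, so |(-5w + 10)/(w + 12) + 5| = 70/((w + 12)) < 70/(w) = 70/w.
Thus |(-5w + 10)/(w + 12) + 5| < ϵ whenever w > 70/ϵ.
Take N = 70/ϵ. If w > N then |(-5w + 10)/(w + 12) + 5| < 70/w < ϵ.

N = 70/ϵ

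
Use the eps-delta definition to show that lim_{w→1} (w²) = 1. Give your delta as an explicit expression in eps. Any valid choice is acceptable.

delta = min(2, eps/4)

Fix eps > 0. We seek delta > 0 with 0 < |w − 1| < delta ⇒ |w² − 1| < eps.
Factor: w² − 1 = (w − 1)(w + 1), so |w² − 1| = |w − 1|·|w + 1|.
Impose delta ≤ 2 so that |w| < 3; then |w + 1| ≤ 4.
Hence |w² − 1| ≤ 4|w − 1|, which is < eps once |w − 1| < eps/4.
Take delta = min(2, eps/4). If 0 < |w − 1| < delta then both bounds hold and |w² − 1| ≤ 4|w − 1| < 4·(eps/4) = eps.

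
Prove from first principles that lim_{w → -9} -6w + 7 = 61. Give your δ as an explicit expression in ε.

Let ε > 0. We need δ > 0 so that 0 < |w + 9| < δ implies |(-6w + 7) − 61| < ε.
Since (-6w + 7) − 61 = -6(w + 9), we have |(-6w + 7) − 61| = 6|w + 9|.
Thus it suffices that |w + 9| < ε/6.
Take δ = ε/6. If 0 < |w + 9| < δ then |(-6w + 7) − 61| = 6|w + 9| < 6·(ε/6) = ε.

δ = ε/6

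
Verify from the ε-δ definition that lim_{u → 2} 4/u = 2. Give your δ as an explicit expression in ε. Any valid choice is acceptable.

Suppose ε > 0. We seek δ > 0 such that 0 < |u − 2| < δ implies |4/u − 2| < ε.
|4/u − 2| = 4·|2 − u|/(2·|u|) = 4|u − 2|/(2|u|).
Require δ ≤ 1 so that |u| > 2 − 1 = 1, hence 2|u| > 2.
Then |4/u − 2| < 4|u − 2|/2, which is < ε when |u − 2| < (1/2)ε.
Take δ = min(1, (1/2)ε). Then 0 < |u − 2| < δ gives both |u − 2| < 1 and |u − 2| < (1/2)ε, so |4/u − 2| < ε.

δ = min(1, (1/2)ε)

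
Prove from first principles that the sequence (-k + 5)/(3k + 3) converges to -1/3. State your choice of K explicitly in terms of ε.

K = 2/ε

Fix ε > 0. For k ≥ 1, |(-k + 5)/(3k + 3) + 1/3| = |18|/(3(3k + 3)) = 18/(3(3k + 3)).
Since 3k + 3 ≥ 3k for k ≥ 1, this is ≤ 18/(3·3k) = 2/k.
So |(-k + 5)/(3k + 3) + 1/3| < ε whenever k > 2/ε.
Take K = 2/ε. If k > K then |(-k + 5)/(3k + 3) + 1/3| ≤ 2/k < ε.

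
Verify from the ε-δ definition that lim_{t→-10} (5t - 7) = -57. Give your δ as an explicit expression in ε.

Fix ε > 0. We need δ > 0 so that 0 < |t + 10| < δ implies |(5t - 7) + 57| < ε.
Since (5t - 7) + 57 = 5(t + 10), we have |(5t - 7) + 57| = 5|t + 10|.
So 5|t + 10| < ε exactly when |t + 10| < ε/5.
Choosing δ = ε/5 gives |(5t - 7) + 57| = 5|t + 10| < ε whenever |t + 10| < δ.

δ = ε/5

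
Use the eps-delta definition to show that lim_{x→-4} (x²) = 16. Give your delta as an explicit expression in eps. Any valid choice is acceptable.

delta = min(2, eps/10)

Fix eps > 0. We seek delta > 0 with 0 < |x + 4| < delta ⇒ |x² − 16| < eps.
Factor: x² − 16 = (x + 4)(x - 4), so |x² − 16| = |x + 4|·|x - 4|.
Impose delta ≤ 2 so that |x| < 6; then |x - 4| ≤ 10.
Hence |x² − 16| ≤ 10|x + 4|, which is < eps once |x + 4| < eps/10.
Take delta = min(2, eps/10). If 0 < |x + 4| < delta then both bounds hold and |x² − 16| ≤ 10|x + 4| < 10·(eps/10) = eps.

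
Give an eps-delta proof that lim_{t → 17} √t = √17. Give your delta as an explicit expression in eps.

Suppose eps > 0. We want delta > 0 such that 0 < |t − 17| < delta implies |√t − √17| < eps.
Multiplying by the conjugate, |√t − √17| = |t − 17|/(√t + √17).
Restrict delta ≤ 17 so that |t − 17| < 17 forces t > 0, and then √t + √17 > √17.
Hence |√t − √17| < |t − 17|/√17, which is < eps once |t − 17| < √17·eps.
Take delta = min(17, √17·eps). If 0 < |t − 17| < delta then t > 0 and |√t − √17| < |t − 17|/√17 < eps.

delta = min(17, √17·eps)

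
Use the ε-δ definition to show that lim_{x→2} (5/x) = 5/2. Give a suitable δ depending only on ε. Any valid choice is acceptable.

Suppose ε > 0. We seek δ > 0 such that 0 < |x − 2| < δ implies |5/x − (5/2)| < ε.
|5/x − (5/2)| = 5·|2 − x|/(2·|x|) = 5|x − 2|/(2|x|).
Restrict δ ≤ 1. Then |x − 2| < 1 gives |x| > 1, so 2|x| > 2.
Then |5/x − (5/2)| < 5|x − 2|/2, which is < ε when |x − 2| < (2/5)ε.
Take δ = min(1, (2/5)ε). Then 0 < |x − 2| < δ gives both |x − 2| < 1 and |x − 2| < (2/5)ε, so |5/x − (5/2)| < ε.

δ = min(1, (2/5)ε)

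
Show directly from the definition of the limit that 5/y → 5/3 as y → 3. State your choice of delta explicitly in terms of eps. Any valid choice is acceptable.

Fix eps > 0. We seek delta > 0 such that 0 < |y − 3| < delta implies |5/y − (5/3)| < eps.
|5/y − (5/3)| = 5·|3 − y|/(3·|y|) = 5|y − 3|/(3|y|).
Restrict delta ≤ 3/2. Then |y − 3| < 3/2 gives |y| > 3/2, so 3|y| > 9/2.
Then |5/y − (5/3)| < 5|y − 3|/(9/2), which is < eps when |y − 3| < (9/10)eps.
Take delta = min(3/2, (9/10)eps). Then 0 < |y − 3| < delta gives both |y − 3| < 3/2 and |y − 3| < (9/10)eps, so |5/y − (5/3)| < eps.

delta = min(3/2, (9/10)eps)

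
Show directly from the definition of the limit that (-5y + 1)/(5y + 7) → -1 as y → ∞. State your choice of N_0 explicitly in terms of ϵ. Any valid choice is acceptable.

Let ϵ > 0. We seek N_0 > 0 such that y > N_0 implies |(-5y + 1)/(5y + 7) + 1| < ϵ.
(-5y + 1)/(5y + 7) + 1 = (5(-5y + 1) − (-5)(5y + 7)) / (5(5y + 7)) = 40/(5(5y + 7)).
For y > 0 we have 5y + 7 > 5y, so |(-5y + 1)/(5y + 7) + 1| = 40/(5(5y + 7)) < 40/(5·5y) = (8/5)/y.
Thus |(-5y + 1)/(5y + 7) + 1| < ϵ whenever y > (8/5)/ϵ.
Take N_0 = (8/5)/ϵ. If y > N_0 then |(-5y + 1)/(5y + 7) + 1| < (8/5)/y < ϵ.

N_0 = (8/5)/ϵ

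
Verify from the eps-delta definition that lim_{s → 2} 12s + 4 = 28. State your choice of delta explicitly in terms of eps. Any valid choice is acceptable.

delta = eps/12

Let eps > 0. We need delta > 0 so that 0 < |s − 2| < delta implies |(12s + 4) − 28| < eps.
Since (12s + 4) − 28 = 12(s − 2), we have |(12s + 4) − 28| = 12|s − 2|.
Thus it suffices that |s − 2| < eps/12.
Choosing delta = eps/12 gives |(12s + 4) − 28| = 12|s − 2| < eps whenever |s − 2| < delta.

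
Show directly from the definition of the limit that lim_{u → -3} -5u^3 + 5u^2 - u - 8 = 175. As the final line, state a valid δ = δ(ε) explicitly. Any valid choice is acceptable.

Let ε > 0. We want δ > 0 such that 0 < |u + 3| < δ implies |(-5u^3 + 5u^2 - u - 8) − 175| < ε.
(-5u^3 + 5u^2 - u - 8) − 175 = -5u^3 + 5u^2 - u - 183 = (u + 3)(-5u^2 + 20u - 61).
So |(-5u^3 + 5u^2 - u - 8) − 175| = |u + 3|·|-5u^2 + 20u - 61|.
Require δ ≤ 2. Then |u + 3| < 2 gives |u| < 5, and by the triangle inequality |-5u^2 + 20u - 61| ≤ 5·5^2 + 20·5 + 61 = 286.
Hence |(-5u^3 + 5u^2 - u - 8) − 175| ≤ 286|u + 3| < ε provided |u + 3| < ε/286.
Take δ = min(2, ε/286). Then 0 < |u + 3| < δ gives both |u + 3| < 2 and |u + 3| < ε/286, so |(-5u^3 + 5u^2 - u - 8) − 175| < ε.

δ = min(2, ε/286)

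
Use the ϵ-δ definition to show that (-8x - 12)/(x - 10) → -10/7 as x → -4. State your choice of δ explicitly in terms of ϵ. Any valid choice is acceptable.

Suppose ϵ > 0. We want δ > 0 with 0 < |x + 4| < δ ⇒ |(-8x - 12)/(x - 10) + 10/7| < ϵ.
Combining over a common denominator, (-8x - 12)/(x - 10) + 10/7 = [(-8x - 12)·(-14) − 20·(x - 10)] / [(-14)·(x - 10)] = 92(x + 4) / ((-14)(x - 10)).
So |(-8x - 12)/(x - 10) + 10/7| = 92|x + 4| / (14·|x − 10|).
Require δ ≤ 7, so |x − 10| ≥ |-14| − |x + 4| > 14 − 7 = 7.
Hence |(-8x - 12)/(x - 10) + 10/7| < 92|x + 4|/(14·7) = (46/49)|x + 4|, which is < ϵ once |x + 4| < (49/46)ϵ.
Take δ = min(7, (49/46)ϵ). Then 0 < |x + 4| < δ forces both bounds, so |(-8x - 12)/(x - 10) + 10/7| < ϵ.

δ = min(7, (49/46)ϵ)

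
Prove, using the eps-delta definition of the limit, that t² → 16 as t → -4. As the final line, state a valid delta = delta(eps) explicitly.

delta = min(1, eps/9)

Suppose eps > 0. We seek delta > 0 with 0 < |t + 4| < delta ⇒ |t² − 16| < eps.
Factor: t² − 16 = (t + 4)(t - 4), so |t² − 16| = |t + 4|·|t - 4|.
Restrict delta ≤ 1. Then |t + 4| < 1 gives |t| < 5, so by the triangle inequality |t - 4| ≤ 5 + 4 = 9.
Hence |t² − 16| ≤ 9|t + 4|, which is < eps once |t + 4| < eps/9.
Take delta = min(1, eps/9). If 0 < |t + 4| < delta then both bounds hold and |t² − 16| ≤ 9|t + 4| < 9·(eps/9) = eps.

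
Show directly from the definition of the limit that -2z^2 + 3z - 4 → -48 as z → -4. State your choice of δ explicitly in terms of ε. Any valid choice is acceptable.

δ = min(2, ε/23)

Let ε > 0 be given. We want δ > 0 such that 0 < |z + 4| < δ implies |(-2z^2 + 3z - 4) + 48| < ε.
(-2z^2 + 3z - 4) + 48 = -2z^2 + 3z + 44 = (z + 4)(-2z + 11).
So |(-2z^2 + 3z - 4) + 48| = |z + 4|·|-2z + 11|.
Require δ ≤ 2. Then |z + 4| < 2 gives |z| < 6, and by the triangle inequality |-2z + 11| ≤ 2·6 + 11 = 23.
Hence |(-2z^2 + 3z - 4) + 48| ≤ 23|z + 4| < ε provided |z + 4| < ε/23.
Take δ = min(2, ε/23). Then 0 < |z + 4| < δ gives both |z + 4| < 2 and |z + 4| < ε/23, so |(-2z^2 + 3z - 4) + 48| < ε.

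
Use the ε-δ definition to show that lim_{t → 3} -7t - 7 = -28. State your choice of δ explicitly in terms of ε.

Fix ε > 0. We need δ > 0 so that 0 < |t − 3| < δ implies |(-7t - 7) + 28| < ε.
|(-7t - 7) + 28| = |-7t + 21| = 7|t − 3|.
So 7|t − 3| < ε exactly when |t − 3| < ε/7.
Take δ = ε/7. If 0 < |t − 3| < δ then |(-7t - 7) + 28| = 7|t − 3| < 7·(ε/7) = ε.

δ = ε/7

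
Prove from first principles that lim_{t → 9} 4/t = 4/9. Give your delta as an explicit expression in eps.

Let eps > 0 be given. We seek delta > 0 such that 0 < |t − 9| < delta implies |4/t − (4/9)| < eps.
|4/t − (4/9)| = 4·|9 − t|/(9·|t|) = 4|t − 9|/(9|t|).
Restrict delta ≤ 9/2. Then |t − 9| < 9/2 gives |t| > 9/2, so 9|t| > 81/2.
Then |4/t − (4/9)| < 4|t − 9|/(81/2), which is < eps when |t − 9| < (81/8)eps.
Take delta = min(9/2, (81/8)eps). Then 0 < |t − 9| < delta gives both |t − 9| < 9/2 and |t − 9| < (81/8)eps, so |4/t − (4/9)| < eps.

delta = min(9/2, (81/8)eps)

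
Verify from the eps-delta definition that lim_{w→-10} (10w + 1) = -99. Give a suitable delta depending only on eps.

delta = eps/10

Let eps > 0 be given. We need delta > 0 so that 0 < |w + 10| < delta implies |(10w + 1) + 99| < eps.
Since (10w + 1) + 99 = 10(w + 10), we have |(10w + 1) + 99| = 10|w + 10|.
Thus it suffices that |w + 10| < eps/10.
Choosing delta = eps/10 gives |(10w + 1) + 99| = 10|w + 10| < eps whenever |w + 10| < delta.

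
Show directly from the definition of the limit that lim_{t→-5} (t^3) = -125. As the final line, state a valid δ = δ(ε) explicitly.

Fix ε > 0. We seek δ > 0 with 0 < |t + 5| < δ ⇒ |t^3 + 125| < ε.
Factor: t^3 + 125 = (t + 5)(t^2 - 5t + 25), so |t^3 + 125| = |t + 5|·|t^2 - 5t + 25|.
Impose δ ≤ 1 so that |t| < 6; then |t^2 - 5t + 25| ≤ 91.
Hence |t^3 + 125| ≤ 91|t + 5|, which is < ε once |t + 5| < ε/91.
Take δ = min(1, ε/91). If 0 < |t + 5| < δ then both bounds hold and |t^3 + 125| ≤ 91|t + 5| < 91·(ε/91) = ε.

δ = min(1, ε/91)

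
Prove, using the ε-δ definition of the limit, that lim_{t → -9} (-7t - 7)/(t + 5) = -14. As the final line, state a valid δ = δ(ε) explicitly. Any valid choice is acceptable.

Fix ε > 0. We want δ > 0 with 0 < |t + 9| < δ ⇒ |(-7t - 7)/(t + 5) + 14| < ε.
Combining over a common denominator, (-7t - 7)/(t + 5) + 14 = [(-7t - 7)·(-4) − 56·(t + 5)] / [(-4)·(t + 5)] = -28(t + 9) / ((-4)(t + 5)).
So |(-7t - 7)/(t + 5) + 14| = 28|t + 9| / (4·|t + 5|).
Require δ ≤ 2, so |t + 5| ≥ |-4| − |t + 9| > 4 − 2 = 2.
Hence |(-7t - 7)/(t + 5) + 14| < 28|t + 9|/(4·2) = (7/2)|t + 9|, which is < ε once |t + 9| < (2/7)ε.
Take δ = min(2, (2/7)ε). Then 0 < |t + 9| < δ forces both bounds, so |(-7t - 7)/(t + 5) + 14| < ε.

δ = min(2, (2/7)ε)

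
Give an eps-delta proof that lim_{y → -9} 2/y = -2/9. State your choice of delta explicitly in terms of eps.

delta = min(9/2, (81/4)eps)

Suppose eps > 0. We seek delta > 0 such that 0 < |y + 9| < delta implies |2/y + 2/9| < eps.
|2/y + 2/9| = 2·|-9 − y|/(9·|y|) = 2|y + 9|/(9|y|).
Restrict delta ≤ 9/2. Then |y + 9| < 9/2 gives |y| > 9/2, so 9|y| > 81/2.
Then |2/y + 2/9| < 2|y + 9|/(81/2), which is < eps when |y + 9| < (81/4)eps.
Take delta = min(9/2, (81/4)eps). Then 0 < |y + 9| < delta gives both |y + 9| < 9/2 and |y + 9| < (81/4)eps, so |2/y + 2/9| < eps.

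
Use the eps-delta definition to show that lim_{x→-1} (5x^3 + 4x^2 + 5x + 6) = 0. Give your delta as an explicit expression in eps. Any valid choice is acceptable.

delta = min(2, eps/54)

Fix eps > 0. We want delta > 0 such that 0 < |x + 1| < delta implies |(5x^3 + 4x^2 + 5x + 6)| < eps.
(5x^3 + 4x^2 + 5x + 6) = 5x^3 + 4x^2 + 5x + 6 = (x + 1)(5x^2 - x + 6).
So |(5x^3 + 4x^2 + 5x + 6)| = |x + 1|·|5x^2 - x + 6|.
Require delta ≤ 2. Then |x + 1| < 2 gives |x| < 3, and by the triangle inequality |5x^2 - x + 6| ≤ 5·3^2 + 3 + 6 = 54.
Hence |(5x^3 + 4x^2 + 5x + 6)| ≤ 54|x + 1| < eps provided |x + 1| < eps/54.
Choosing delta = min(2, eps/54) ensures both conditions, hence |(5x^3 + 4x^2 + 5x + 6)| < eps.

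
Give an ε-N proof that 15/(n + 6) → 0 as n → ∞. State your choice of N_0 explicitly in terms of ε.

Suppose ε > 0. For n ≥ 1, |15/(n + 6) − 0| = 15/(n + 6) ≤ 15/n.
We need 15/n < ε, i.e. n > 15/ε.
Take N_0 = 15/ε. If n > N_0 then |15/(n + 6)| ≤ 15/n < ε.

N_0 = 15/ε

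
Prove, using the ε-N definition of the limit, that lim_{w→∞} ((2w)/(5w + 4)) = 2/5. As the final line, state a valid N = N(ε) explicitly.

N = (8/25)/ε

Suppose ε > 0. We seek N > 0 such that w > N implies |(2w)/(5w + 4) − (2/5)| < ε.
(2w)/(5w + 4) − (2/5) = (5(2w) − 2(5w + 4)) / (5(5w + 4)) = -8/(5(5w + 4)).
For w > 0 we have 5w + 4 > 5w, so |(2w)/(5w + 4) − (2/5)| = 8/(5(5w + 4)) < 8/(5·5w) = (8/25)/w.
Thus |(2w)/(5w + 4) − (2/5)| < ε whenever w > (8/25)/ε.
Take N = (8/25)/ε. If w > N then |(2w)/(5w + 4) − (2/5)| < (8/25)/w < ε.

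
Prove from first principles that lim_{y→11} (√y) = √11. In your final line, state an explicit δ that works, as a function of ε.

δ = min(11, √11·ε)

Fix ε > 0. We want δ > 0 such that 0 < |y − 11| < δ implies |√y − √11| < ε.
Multiplying by the conjugate, |√y − √11| = |y − 11|/(√y + √11).
Restrict δ ≤ 11 so that |y − 11| < 11 forces y > 0, and then √y + √11 > √11.
Hence |√y − √11| < |y − 11|/√11, which is < ε once |y − 11| < √11·ε.
Take δ = min(11, √11·ε). If 0 < |y − 11| < δ then y > 0 and |√y − √11| < |y − 11|/√11 < ε.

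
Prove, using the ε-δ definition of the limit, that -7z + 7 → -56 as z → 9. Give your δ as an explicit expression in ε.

Fix ε > 0. We need δ > 0 so that 0 < |z − 9| < δ implies |(-7z + 7) + 56| < ε.
|(-7z + 7) + 56| = |-7z + 63| = 7|z − 9|.
Thus it suffices that |z − 9| < ε/7.
Take δ = ε/7. If 0 < |z − 9| < δ then |(-7z + 7) + 56| = 7|z − 9| < 7·(ε/7) = ε.

δ = ε/7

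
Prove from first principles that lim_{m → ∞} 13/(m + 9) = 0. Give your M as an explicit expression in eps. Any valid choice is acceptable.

M = 13/eps

Fix eps > 0. For m ≥ 1, |13/(m + 9) − 0| = 13/(m + 9) ≤ 13/m.
We need 13/m < eps, i.e. m > 13/eps.
Take M = 13/eps. If m > M then |13/(m + 9)| ≤ 13/m < eps.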